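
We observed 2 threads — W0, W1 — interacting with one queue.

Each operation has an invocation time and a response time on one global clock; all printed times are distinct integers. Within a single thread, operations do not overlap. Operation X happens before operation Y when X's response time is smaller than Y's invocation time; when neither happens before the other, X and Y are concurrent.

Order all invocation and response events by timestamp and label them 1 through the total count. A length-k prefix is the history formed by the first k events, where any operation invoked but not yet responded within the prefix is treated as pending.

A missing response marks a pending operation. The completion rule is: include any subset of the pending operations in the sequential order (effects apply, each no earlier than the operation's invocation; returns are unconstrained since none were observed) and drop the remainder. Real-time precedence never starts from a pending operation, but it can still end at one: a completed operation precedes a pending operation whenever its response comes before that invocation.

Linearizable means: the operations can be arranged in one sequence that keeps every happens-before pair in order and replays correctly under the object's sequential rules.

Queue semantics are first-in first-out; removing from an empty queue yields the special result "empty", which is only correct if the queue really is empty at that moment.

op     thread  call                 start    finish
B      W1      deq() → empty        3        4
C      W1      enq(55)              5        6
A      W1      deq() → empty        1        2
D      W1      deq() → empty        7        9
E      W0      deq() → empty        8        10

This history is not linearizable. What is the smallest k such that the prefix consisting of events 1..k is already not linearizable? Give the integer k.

a valid linearization of events 1..9 exists, for instance A, B, C, E, D:
step 1: A deq() → empty — queue <>
step 2: B deq() → empty — queue <>
step 3: C enq(55) — queue <55>
step 4: E deq() (pending, included) — queue <>
step 5: D deq() → empty — queue <>
once event 10 joins (E's response, time 10), exhaustive search finds no witness
e.g. A, B, C, D, E: illegal at step 4, since D deq() → empty cannot apply there
e.g. A, B, C, E, D: illegal at step 4, since E deq() → empty cannot apply there

10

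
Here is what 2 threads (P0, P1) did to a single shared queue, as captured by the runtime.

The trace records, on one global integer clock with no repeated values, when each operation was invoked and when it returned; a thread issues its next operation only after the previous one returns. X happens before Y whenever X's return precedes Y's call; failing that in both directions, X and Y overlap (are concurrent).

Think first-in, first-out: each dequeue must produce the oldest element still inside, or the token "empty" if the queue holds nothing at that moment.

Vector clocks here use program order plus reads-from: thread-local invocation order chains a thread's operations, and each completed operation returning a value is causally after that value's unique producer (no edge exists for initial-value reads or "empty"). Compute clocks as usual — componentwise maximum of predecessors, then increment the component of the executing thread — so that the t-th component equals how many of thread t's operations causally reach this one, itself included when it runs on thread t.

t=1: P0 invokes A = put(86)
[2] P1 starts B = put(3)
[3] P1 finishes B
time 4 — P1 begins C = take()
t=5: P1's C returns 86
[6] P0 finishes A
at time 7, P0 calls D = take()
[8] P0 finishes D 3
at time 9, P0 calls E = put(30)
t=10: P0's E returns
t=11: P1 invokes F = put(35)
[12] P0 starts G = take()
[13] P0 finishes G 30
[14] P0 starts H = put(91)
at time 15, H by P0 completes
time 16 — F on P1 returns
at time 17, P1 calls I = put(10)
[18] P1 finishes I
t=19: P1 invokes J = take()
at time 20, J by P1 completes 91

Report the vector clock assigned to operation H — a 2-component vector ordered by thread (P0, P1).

B, invoked 2, has no incoming edges; only P1's bump applies → (0, 1)
A, invoked 1, has no incoming edges; only P0's bump applies → (1, 0)
invoked at 4, C merges VC(A)=(1, 0), VC(B)=(0, 1) and bumps P1's slot → (1, 2)
invoked at 7, D merges VC(A)=(1, 0), VC(B)=(0, 1) and bumps P0's slot → (2, 1)
invoked at 11, F merges VC(C)=(1, 2) and bumps P1's slot → (1, 3)
invoked at 9, E merges VC(D)=(2, 1) and bumps P0's slot → (3, 1)
invoked at 17, I merges VC(F)=(1, 3) and bumps P1's slot → (1, 4)
invoked at 12, G merges VC(E)=(3, 1) and bumps P0's slot → (4, 1)
invoked at 14, H merges VC(G)=(4, 1) and bumps P0's slot → (5, 1)
invoked at 19, J merges VC(H)=(5, 1), VC(I)=(1, 4) and bumps P1's slot → (5, 5)
target: VC(H) = (5, 1)

(5, 1)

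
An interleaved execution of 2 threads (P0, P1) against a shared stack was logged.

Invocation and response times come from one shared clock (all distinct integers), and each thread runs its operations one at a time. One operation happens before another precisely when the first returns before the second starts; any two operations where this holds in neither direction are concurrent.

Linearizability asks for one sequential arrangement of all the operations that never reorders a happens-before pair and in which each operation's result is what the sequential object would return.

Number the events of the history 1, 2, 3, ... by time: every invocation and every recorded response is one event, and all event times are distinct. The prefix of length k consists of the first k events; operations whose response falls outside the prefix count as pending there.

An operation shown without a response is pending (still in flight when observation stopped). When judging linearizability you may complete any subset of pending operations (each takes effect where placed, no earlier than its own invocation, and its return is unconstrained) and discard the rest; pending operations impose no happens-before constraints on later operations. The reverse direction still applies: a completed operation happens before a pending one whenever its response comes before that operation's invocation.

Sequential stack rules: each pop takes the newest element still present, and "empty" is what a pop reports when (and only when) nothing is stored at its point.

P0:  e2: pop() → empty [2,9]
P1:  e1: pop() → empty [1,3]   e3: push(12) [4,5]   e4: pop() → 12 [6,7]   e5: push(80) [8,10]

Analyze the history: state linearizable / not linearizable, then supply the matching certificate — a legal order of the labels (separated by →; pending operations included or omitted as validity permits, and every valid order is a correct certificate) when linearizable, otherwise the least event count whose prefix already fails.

1. e1 pop() → empty, leaving stack <>
2. e2 pop() → empty, leaving stack <>
3. e3 push(12), leaving stack <12>
4. e4 pop() → 12, leaving stack <>
5. e5 push(80), leaving stack <80>

linearizable — witness: e1 → e2 → e3 → e4 → e5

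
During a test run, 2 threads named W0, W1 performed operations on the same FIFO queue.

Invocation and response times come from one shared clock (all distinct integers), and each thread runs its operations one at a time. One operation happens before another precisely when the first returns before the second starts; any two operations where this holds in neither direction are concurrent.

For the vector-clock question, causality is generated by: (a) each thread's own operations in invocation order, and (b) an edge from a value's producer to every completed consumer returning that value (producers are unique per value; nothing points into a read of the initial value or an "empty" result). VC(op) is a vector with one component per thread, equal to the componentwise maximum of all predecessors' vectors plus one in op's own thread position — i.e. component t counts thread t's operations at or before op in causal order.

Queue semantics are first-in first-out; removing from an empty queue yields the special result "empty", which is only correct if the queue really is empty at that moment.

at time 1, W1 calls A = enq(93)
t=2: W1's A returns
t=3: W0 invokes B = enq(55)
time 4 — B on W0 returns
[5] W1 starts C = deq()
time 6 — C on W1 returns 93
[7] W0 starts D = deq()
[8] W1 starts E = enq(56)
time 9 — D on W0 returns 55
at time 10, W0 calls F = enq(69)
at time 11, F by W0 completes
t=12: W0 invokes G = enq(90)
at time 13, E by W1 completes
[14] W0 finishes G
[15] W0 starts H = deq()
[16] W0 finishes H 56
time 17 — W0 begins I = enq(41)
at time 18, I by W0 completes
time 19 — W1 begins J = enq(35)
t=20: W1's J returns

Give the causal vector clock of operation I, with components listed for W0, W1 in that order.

no predecessors for A (invoked 1): W1 increments from zero → (0, 1)
no predecessors for B (invoked 3): W0 increments from zero → (1, 0)
VC(C, invoked at 5): max of VC(A)=(0, 1), then +1 on thread W1 → (0, 2)
VC(D, invoked at 7): max of VC(B)=(1, 0), then +1 on thread W0 → (2, 0)
VC(E, invoked at 8): max of VC(C)=(0, 2), then +1 on thread W1 → (0, 3)
VC(F, invoked at 10): max of VC(D)=(2, 0), then +1 on thread W0 → (3, 0)
VC(J, invoked at 19): max of VC(E)=(0, 3), then +1 on thread W1 → (0, 4)
VC(G, invoked at 12): max of VC(F)=(3, 0), then +1 on thread W0 → (4, 0)
VC(H, invoked at 15): max of VC(E)=(0, 3), VC(G)=(4, 0), then +1 on thread W0 → (5, 3)
VC(I, invoked at 17): max of VC(H)=(5, 3), then +1 on thread W0 → (6, 3)
target: VC(I) = (6, 3)

(6, 3)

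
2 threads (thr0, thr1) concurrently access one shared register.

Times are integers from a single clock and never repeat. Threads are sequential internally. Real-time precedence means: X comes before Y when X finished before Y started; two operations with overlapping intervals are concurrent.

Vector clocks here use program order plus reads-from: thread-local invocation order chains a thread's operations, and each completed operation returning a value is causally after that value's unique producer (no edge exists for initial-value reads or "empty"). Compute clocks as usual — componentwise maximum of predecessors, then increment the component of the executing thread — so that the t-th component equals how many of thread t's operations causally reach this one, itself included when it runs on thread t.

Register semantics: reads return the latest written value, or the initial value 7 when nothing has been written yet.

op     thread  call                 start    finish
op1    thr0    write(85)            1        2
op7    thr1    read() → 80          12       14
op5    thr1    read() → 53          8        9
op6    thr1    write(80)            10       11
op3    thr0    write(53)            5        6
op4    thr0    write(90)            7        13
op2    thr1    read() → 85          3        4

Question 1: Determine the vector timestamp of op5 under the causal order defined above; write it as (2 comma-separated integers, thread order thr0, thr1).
Answer: (2, 2)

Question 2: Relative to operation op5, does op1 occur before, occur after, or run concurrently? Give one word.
Answer: before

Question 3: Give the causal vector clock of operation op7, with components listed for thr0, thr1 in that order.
Answer: (2, 4)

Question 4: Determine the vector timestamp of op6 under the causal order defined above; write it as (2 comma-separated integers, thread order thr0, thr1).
Answer: (2, 3)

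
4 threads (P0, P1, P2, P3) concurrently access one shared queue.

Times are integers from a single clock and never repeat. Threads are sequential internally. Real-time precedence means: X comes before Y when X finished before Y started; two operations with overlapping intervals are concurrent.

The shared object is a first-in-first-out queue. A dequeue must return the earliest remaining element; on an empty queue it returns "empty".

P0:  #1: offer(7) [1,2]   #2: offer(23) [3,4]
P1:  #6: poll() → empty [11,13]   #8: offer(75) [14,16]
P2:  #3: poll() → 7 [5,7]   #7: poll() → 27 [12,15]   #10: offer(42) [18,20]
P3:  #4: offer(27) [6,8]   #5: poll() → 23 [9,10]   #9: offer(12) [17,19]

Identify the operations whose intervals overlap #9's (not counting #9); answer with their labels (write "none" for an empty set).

#10

concurrent with #9 ([17,19]): every op whose interval crosses 17..19
#1 [1,2]: before
#2 [3,4]: before
#3 [5,7]: before
#4 [6,8]: before
#5 [9,10]: before
#6 [11,13]: before
#7 [12,15]: before
#8 [14,16]: before
#10 [18,20]: concurrent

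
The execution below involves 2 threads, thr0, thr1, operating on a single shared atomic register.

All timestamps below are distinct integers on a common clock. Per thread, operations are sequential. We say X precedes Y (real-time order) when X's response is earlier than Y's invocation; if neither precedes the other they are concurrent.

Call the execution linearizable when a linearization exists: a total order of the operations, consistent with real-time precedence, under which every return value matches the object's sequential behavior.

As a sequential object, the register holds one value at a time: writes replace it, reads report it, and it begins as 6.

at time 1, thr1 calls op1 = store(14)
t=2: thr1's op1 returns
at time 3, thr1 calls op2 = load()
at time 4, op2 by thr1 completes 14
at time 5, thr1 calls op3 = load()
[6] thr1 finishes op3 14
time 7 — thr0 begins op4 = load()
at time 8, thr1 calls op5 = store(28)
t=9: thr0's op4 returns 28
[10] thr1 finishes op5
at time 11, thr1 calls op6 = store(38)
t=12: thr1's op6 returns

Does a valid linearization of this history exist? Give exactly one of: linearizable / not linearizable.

one valid linearization: op1, op2, op3, op5, op4, op6
after step 1 (op1 store(14)): value 14
after step 2 (op2 load() → 14): value 14
after step 3 (op3 load() → 14): value 14
after step 4 (op5 store(28)): value 28
after step 5 (op4 load() → 28): value 28
after step 6 (op6 store(38)): value 38

linearizable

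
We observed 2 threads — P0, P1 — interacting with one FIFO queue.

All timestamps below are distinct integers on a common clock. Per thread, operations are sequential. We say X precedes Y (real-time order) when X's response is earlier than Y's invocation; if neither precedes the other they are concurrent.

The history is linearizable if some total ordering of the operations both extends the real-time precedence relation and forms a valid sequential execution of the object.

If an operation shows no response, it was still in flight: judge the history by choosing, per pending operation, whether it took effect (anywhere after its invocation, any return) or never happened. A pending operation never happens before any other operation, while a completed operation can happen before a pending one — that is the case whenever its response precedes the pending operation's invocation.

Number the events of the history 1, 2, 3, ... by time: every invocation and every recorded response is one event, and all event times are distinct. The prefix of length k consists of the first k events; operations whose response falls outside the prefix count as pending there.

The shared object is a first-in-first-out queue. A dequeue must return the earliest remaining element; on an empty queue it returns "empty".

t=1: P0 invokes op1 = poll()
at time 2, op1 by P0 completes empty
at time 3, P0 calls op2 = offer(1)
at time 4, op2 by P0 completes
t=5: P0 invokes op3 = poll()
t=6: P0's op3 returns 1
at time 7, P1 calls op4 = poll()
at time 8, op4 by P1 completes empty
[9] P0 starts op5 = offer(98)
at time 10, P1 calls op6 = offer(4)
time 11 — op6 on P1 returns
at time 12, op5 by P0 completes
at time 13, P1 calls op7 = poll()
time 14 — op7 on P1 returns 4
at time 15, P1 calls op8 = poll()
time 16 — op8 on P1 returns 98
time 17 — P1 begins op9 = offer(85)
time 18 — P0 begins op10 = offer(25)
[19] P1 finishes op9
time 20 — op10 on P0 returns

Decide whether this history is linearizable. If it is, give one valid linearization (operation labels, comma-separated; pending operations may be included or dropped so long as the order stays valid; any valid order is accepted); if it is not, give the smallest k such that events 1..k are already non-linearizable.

step 1: op1 poll() → empty — queue <>
step 2: op2 offer(1) — queue <1>
step 3: op3 poll() → 1 — queue <>
step 4: op4 poll() → empty — queue <>
step 5: op6 offer(4) — queue <4>
step 6: op5 offer(98) — queue <4,98>
step 7: op7 poll() → 4 — queue <98>
step 8: op8 poll() → 98 — queue <>
step 9: op9 offer(85) — queue <85>
step 10: op10 offer(25) — queue <85,25>

linearizable — witness: op1, op2, op3, op4, op6, op5, op7, op8, op9, op10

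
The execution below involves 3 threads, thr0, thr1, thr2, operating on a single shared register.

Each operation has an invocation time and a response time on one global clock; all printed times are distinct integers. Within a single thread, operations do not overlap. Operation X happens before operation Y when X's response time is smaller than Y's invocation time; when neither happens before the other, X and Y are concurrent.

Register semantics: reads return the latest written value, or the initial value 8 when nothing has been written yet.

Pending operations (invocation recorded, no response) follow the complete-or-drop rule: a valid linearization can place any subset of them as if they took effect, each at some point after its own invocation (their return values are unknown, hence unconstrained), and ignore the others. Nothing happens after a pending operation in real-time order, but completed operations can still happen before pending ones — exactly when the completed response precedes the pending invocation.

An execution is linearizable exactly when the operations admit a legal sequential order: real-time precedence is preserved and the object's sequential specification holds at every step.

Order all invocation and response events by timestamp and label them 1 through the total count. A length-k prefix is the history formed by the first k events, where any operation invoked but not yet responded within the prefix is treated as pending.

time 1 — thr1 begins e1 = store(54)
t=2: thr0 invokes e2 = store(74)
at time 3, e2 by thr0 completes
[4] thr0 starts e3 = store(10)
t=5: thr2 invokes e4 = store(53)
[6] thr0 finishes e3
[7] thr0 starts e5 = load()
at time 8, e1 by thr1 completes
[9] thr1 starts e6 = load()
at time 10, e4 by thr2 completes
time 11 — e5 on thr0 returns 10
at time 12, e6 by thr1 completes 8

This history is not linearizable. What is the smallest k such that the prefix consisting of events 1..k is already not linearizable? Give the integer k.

12

events 1..11 are still linearizable — one witness is e1, e2, e3, e5, e4:
1. e1 store(54), leaving value 54
2. e2 store(74), leaving value 74
3. e3 store(10), leaving value 10
4. e5 load() → 10, leaving value 10
5. e4 store(53), leaving value 53
adding event 12 (e6 responds at 12) leaves no legal real-time order
e.g. e1, e2, e3, e4, e5, e6: illegal at step 5, since e5 load() → 10 cannot apply there
e.g. e1, e2, e3, e4, e6, e5: illegal at step 5, since e6 load() → 8 cannot apply there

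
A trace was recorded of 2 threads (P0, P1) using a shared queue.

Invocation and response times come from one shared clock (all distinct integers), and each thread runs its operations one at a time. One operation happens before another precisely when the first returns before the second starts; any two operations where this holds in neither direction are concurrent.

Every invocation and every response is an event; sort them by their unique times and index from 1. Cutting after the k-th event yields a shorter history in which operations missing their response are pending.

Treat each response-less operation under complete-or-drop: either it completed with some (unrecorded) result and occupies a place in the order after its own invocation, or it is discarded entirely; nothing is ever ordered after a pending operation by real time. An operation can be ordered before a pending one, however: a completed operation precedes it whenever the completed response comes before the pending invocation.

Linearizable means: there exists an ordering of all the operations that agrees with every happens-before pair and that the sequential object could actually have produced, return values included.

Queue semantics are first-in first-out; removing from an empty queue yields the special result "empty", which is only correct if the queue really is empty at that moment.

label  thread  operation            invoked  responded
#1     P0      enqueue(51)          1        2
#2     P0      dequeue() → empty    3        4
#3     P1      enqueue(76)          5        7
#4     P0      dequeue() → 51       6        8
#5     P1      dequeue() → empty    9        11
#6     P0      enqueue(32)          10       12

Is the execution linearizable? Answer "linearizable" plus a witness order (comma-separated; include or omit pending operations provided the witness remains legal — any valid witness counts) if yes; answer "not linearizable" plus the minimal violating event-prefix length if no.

not linearizable — minimal violating prefix: 4 events

cut after 3 events: linearizable; cut after 4 events (#2 responds, time 4): not linearizable
one real-time candidate order over the 2 completed operations — the queue replay rejects it
e.g. #1, #2: illegal at step 2, since #2 dequeue() → empty cannot apply there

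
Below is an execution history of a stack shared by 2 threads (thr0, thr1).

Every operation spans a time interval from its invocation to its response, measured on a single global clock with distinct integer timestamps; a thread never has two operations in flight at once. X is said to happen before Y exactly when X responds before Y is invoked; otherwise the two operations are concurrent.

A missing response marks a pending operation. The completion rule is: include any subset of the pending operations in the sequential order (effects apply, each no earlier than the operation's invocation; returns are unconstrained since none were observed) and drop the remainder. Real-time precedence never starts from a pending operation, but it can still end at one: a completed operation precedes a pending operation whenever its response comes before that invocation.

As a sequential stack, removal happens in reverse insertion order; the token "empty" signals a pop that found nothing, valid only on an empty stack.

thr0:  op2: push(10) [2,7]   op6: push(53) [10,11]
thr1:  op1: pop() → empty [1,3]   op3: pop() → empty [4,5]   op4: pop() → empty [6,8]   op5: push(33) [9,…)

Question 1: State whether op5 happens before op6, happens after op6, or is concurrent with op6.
concurrent

op5 spans [9,…), op6 spans [10,11]
the intervals overlap in both directions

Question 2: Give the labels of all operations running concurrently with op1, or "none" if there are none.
op2

op1 spans [1,3]: anything still running between times 1 and 3 counts as concurrent
op2 [2,7]: concurrent
op3 [4,5]: after
op4 [6,8]: after
op5 [9,…): after
op6 [10,11]: after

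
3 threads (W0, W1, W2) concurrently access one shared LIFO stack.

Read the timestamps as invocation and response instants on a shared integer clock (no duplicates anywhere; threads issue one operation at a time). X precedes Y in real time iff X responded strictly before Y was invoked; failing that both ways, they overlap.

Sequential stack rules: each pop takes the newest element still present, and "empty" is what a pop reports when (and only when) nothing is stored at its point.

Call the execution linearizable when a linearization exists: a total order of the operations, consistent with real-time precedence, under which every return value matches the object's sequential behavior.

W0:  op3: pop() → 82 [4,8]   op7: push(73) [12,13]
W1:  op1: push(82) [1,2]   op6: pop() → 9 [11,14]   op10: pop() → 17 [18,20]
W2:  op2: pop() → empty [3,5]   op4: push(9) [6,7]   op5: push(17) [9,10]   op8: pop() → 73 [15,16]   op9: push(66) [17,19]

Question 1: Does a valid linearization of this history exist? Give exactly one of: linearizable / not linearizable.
not linearizable

already the first 14 events (up to op6's response at time 14) admit no linearization; the first 13 still do
checked exhaustively: 6 real-time-consistent orders of 7 completed operations, zero legal LIFO stack replays
e.g. op1, op2, op3, op4, op5, op6, op7: illegal at step 2, since op2 pop() → empty cannot apply there
e.g. op1, op2, op3, op4, op5, op7, op6: illegal at step 2, since op2 pop() → empty cannot apply there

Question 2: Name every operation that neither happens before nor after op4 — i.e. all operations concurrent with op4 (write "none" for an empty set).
op3

op4 spans [6,7]; an op avoiding the whole window 6..7 is ordered, any other is concurrent
op1 [1,2]: before
op2 [3,5]: before
op3 [4,8]: concurrent
op5 [9,10]: after
op6 [11,14]: after
op7 [12,13]: after
op8 [15,16]: after
op9 [17,19]: after
op10 [18,20]: after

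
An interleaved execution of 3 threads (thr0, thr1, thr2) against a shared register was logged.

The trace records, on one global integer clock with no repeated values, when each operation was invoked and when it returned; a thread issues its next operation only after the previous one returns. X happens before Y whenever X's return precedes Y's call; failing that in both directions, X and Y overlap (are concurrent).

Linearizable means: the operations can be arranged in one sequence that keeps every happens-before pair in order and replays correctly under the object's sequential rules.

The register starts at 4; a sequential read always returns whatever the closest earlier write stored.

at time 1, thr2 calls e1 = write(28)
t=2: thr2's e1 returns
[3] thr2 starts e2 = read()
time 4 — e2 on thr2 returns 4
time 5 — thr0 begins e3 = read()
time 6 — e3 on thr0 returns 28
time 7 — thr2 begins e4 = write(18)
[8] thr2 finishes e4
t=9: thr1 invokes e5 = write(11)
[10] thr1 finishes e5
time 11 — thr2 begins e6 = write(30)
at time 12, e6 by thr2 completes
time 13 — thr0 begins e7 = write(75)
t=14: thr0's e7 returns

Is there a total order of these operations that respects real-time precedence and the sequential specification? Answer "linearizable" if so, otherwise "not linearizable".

cut after 3 events: linearizable; cut after 4 events (e2 responds, time 4): not linearizable
exactly one order of the 2 completed ops respects real time; the register replay fails
take e1, e2: step 2 already fails, because e2 read() → 4 cannot occur there

not linearizable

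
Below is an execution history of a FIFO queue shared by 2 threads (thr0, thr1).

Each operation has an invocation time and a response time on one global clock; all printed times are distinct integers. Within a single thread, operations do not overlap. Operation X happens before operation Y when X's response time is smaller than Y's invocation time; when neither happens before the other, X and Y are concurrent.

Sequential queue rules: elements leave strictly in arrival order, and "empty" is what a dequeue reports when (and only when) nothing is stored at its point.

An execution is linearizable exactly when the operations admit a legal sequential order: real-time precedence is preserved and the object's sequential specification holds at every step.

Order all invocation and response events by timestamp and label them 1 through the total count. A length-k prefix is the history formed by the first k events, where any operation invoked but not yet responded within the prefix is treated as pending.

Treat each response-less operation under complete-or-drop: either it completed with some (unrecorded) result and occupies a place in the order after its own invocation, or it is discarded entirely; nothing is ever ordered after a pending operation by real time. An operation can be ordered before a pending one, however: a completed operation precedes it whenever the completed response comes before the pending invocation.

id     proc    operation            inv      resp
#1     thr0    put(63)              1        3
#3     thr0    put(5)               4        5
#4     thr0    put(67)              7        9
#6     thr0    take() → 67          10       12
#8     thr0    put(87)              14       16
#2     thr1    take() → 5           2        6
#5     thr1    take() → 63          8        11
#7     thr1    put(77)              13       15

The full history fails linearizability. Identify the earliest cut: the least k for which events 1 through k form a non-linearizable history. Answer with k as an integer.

events 1..5 are still linearizable — one witness is #1, #2, #3:
step 1: #1 put(63) — queue <63>
step 2: #2 take() (pending, included) — queue <>
step 3: #3 put(5) — queue <5>
adding event 6 (#2 responds at 6) leaves no legal real-time order
e.g. #1, #2, #3: illegal at step 2, since #2 take() → 5 cannot apply there
e.g. #1, #3, #2: illegal at step 3, since #2 take() → 5 cannot apply there

6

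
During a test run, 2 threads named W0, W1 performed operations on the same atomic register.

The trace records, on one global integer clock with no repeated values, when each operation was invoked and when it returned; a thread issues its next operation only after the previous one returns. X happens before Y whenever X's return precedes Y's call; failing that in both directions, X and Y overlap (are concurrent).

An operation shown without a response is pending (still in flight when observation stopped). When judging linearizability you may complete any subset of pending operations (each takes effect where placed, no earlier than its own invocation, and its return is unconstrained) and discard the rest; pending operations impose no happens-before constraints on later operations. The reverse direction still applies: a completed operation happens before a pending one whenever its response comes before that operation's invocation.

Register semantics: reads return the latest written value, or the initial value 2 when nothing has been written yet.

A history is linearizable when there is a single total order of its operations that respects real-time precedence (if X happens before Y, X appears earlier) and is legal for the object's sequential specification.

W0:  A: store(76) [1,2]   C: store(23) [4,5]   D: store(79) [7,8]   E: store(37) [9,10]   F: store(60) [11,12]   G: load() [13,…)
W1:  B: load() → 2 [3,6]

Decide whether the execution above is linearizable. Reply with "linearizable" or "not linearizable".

already the first 6 events (up to B's response at time 6) admit no linearization; the first 5 still do
every one of the 2 real-time-consistent orders over 3 completed atomic register ops fails the sequential spec
one such order, A, B, C, breaks at step 2 where B load() → 2 is illegal
one such order, A, C, B, breaks at step 3 where B load() → 2 is illegal

not linearizable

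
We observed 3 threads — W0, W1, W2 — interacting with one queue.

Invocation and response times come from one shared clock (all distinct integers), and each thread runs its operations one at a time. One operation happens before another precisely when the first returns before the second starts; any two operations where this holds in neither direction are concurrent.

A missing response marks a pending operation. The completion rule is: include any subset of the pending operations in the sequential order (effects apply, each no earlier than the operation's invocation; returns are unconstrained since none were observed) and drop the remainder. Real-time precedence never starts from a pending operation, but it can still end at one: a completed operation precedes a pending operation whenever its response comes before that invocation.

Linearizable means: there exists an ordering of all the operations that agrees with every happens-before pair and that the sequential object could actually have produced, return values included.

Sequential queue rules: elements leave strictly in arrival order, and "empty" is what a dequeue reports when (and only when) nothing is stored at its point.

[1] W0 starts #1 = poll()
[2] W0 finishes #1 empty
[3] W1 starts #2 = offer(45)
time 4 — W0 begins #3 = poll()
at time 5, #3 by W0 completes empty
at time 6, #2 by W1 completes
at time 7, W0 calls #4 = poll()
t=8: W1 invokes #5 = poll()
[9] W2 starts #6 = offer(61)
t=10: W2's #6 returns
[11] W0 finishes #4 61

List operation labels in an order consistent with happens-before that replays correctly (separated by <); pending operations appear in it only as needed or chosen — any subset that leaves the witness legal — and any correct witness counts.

#1 < #3 < #2 < #5 < #6 < #4

1. #1 poll() → empty, leaving queue <>
2. #3 poll() → empty, leaving queue <>
3. #2 offer(45), leaving queue <45>
4. #5 poll() (pending, included), leaving queue <>
5. #6 offer(61), leaving queue <61>
6. #4 poll() → 61, leaving queue <>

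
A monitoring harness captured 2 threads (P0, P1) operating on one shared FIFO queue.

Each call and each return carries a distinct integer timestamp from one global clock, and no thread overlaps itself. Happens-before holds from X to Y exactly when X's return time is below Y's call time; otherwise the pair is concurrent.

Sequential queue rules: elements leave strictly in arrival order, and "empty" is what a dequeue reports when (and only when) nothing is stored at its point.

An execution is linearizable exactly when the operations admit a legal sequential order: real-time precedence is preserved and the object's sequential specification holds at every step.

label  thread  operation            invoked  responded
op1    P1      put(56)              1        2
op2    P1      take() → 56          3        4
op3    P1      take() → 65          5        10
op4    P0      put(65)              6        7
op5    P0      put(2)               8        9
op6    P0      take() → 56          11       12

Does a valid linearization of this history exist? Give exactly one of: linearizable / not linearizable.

the violation lands at event 12, op6's response at time 12: events 1..11 linearize, events 1..12 do not
the 6 completed operations admit 3 real-time orders; each fails the FIFO queue replay
take op1, op2, op3, op4, op5, op6: step 3 already fails, because op3 take() → 65 cannot occur there
take op1, op2, op4, op3, op5, op6: step 6 already fails, because op6 take() → 56 cannot occur there

not linearizable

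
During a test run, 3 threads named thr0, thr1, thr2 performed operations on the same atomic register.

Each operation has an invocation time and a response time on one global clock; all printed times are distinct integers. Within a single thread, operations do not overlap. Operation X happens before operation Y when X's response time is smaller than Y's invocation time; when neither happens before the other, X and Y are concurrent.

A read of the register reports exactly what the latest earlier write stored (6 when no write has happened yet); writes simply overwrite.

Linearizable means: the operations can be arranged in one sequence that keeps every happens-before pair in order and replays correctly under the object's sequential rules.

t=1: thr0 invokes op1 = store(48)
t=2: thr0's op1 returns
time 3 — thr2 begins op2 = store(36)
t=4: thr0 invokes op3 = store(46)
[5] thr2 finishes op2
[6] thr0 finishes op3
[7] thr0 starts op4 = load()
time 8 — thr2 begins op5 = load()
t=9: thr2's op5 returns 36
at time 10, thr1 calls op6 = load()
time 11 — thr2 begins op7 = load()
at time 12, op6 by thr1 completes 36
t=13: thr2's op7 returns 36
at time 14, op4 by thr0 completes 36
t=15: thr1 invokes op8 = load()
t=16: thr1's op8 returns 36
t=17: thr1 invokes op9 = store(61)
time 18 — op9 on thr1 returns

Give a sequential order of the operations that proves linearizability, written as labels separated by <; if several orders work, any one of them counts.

op1 < op3 < op2 < op4 < op5 < op6 < op7 < op8 < op9

1. op1 store(48), leaving value 48
2. op3 store(46), leaving value 46
3. op2 store(36), leaving value 36
4. op4 load() → 36, leaving value 36
5. op5 load() → 36, leaving value 36
6. op6 load() → 36, leaving value 36
7. op7 load() → 36, leaving value 36
8. op8 load() → 36, leaving value 36
9. op9 store(61), leaving value 61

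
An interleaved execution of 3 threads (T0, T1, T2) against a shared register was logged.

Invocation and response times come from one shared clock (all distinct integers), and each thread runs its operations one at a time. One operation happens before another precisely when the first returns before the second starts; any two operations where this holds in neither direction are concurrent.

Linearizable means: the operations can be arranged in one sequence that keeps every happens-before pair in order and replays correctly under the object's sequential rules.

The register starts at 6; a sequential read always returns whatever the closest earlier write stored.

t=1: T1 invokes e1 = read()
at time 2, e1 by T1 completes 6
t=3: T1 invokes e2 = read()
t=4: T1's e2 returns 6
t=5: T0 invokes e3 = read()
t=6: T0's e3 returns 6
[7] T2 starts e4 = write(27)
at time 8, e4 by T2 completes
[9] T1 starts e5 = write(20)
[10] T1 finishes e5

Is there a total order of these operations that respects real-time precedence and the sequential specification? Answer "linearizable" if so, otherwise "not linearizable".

linearizable

one valid linearization: e1, e2, e3, e4, e5
after step 1 (e1 read() → 6): value 6
after step 2 (e2 read() → 6): value 6
after step 3 (e3 read() → 6): value 6
after step 4 (e4 write(27)): value 27
after step 5 (e5 write(20)): value 20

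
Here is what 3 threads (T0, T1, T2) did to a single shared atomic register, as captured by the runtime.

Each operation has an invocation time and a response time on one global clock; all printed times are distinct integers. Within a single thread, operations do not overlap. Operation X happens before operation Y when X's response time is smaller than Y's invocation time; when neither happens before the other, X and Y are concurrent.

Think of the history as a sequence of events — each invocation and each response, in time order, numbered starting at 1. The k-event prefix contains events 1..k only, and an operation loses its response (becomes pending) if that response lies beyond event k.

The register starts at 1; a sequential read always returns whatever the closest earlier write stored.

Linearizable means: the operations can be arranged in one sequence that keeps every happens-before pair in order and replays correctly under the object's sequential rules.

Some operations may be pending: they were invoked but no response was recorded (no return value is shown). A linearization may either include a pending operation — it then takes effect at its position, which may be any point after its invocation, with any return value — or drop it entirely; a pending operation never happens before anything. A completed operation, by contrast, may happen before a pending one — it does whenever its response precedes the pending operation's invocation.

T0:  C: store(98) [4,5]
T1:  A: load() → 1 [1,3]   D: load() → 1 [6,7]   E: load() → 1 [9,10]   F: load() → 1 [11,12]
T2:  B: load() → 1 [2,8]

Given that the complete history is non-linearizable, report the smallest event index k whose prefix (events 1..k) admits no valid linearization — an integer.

7

a valid linearization of events 1..6 exists, for instance A, B, C:
step 1: A load() → 1 — value 1
step 2: B load() (pending, included) — value 1
step 3: C store(98) — value 98
include event 7 — D responding at 7 — and every candidate order breaks
no completion choice of the 1 pending operation (B) rescues it — every subset was tried
sample order A, C, D (pending dropped) stalls at step 3 — D load() → 1 has no legal effect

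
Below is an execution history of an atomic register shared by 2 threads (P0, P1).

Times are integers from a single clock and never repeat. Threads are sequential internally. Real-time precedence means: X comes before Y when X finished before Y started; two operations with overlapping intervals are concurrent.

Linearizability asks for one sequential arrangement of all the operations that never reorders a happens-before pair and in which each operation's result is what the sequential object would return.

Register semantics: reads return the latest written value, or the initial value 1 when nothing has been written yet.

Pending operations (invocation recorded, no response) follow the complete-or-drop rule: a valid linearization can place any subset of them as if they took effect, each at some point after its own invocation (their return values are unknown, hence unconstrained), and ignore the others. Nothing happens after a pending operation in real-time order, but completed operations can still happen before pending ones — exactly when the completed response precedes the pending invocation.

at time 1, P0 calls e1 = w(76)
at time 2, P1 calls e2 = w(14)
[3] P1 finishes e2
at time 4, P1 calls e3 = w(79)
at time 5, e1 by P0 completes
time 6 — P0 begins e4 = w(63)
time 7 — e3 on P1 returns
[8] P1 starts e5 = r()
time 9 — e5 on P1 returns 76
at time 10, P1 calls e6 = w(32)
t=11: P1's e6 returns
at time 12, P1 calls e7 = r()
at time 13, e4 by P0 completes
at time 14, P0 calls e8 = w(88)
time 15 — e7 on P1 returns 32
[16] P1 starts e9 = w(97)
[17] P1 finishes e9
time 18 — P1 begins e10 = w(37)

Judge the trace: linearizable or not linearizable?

linearizable

one valid linearization: e2, e3, e1, e5, e4, e6, e7, e8, e9
step 1: e2 w(14) — value 14
step 2: e3 w(79) — value 79
step 3: e1 w(76) — value 76
step 4: e5 r() → 76 — value 76
step 5: e4 w(63) — value 63
step 6: e6 w(32) — value 32
step 7: e7 r() → 32 — value 32
step 8: e8 w(88) (pending, included) — value 88
step 9: e9 w(97) — value 97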